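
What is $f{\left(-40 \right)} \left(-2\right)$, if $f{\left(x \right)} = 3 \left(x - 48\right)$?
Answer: $528$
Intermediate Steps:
$f{\left(x \right)} = -144 + 3 x$ ($f{\left(x \right)} = 3 \left(-48 + x\right) = -144 + 3 x$)
$f{\left(-40 \right)} \left(-2\right) = \left(-144 + 3 \left(-40\right)\right) \left(-2\right) = \left(-144 - 120\right) \left(-2\right) = \left(-264\right) \left(-2\right) = 528$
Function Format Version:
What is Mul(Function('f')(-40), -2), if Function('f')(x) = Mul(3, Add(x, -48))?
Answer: 528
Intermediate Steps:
Function('f')(x) = Add(-144, Mul(3, x)) (Function('f')(x) = Mul(3, Add(-48, x)) = Add(-144, Mul(3, x)))
Mul(Function('f')(-40), -2) = Mul(Add(-144, Mul(3, -40)), -2) = Mul(Add(-144, -120), -2) = Mul(-264, -2) = 528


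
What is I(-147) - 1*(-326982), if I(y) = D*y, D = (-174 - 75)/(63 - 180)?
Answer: 4246699/13 ≈ 3.2667e+5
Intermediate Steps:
D = 83/39 (D = -249/(-117) = -249*(-1/117) = 83/39 ≈ 2.1282)
I(y) = 83*y/39
I(-147) - 1*(-326982) = (83/39)*(-147) - 1*(-326982) = -4067/13 + 326982 = 4246699/13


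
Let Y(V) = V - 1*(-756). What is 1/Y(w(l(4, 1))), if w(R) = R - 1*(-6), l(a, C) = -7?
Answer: 1/755 ≈ 0.0013245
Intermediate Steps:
w(R) = 6 + R (w(R) = R + 6 = 6 + R)
Y(V) = 756 + V (Y(V) = V + 756 = 756 + V)
1/Y(w(l(4, 1))) = 1/(756 + (6 - 7)) = 1/(756 - 1) = 1/755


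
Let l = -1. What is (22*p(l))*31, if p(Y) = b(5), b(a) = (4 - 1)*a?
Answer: 10230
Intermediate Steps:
b(a) = 3*a
p(Y) = 15 (p(Y) = 3*5 = 15)
(22*p(l))*31 = (22*15)*31 = 330*31 = 10230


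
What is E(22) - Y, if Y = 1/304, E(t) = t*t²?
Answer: 3236991/304 ≈ 10648.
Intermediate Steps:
E(t) = t³
Y = 1/304 ≈ 0.0032895
E(22) - Y = 22³ - 1*1/304 = 10648 - 1/304 = 3236991/304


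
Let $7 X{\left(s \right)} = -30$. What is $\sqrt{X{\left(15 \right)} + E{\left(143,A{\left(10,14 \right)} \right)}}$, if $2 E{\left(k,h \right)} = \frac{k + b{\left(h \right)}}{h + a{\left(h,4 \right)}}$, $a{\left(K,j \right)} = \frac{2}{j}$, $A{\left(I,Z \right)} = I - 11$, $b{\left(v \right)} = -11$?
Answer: $\frac{3 i \sqrt{742}}{7} \approx 11.674 i$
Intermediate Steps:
$X{\left(s \right)} = - \frac{30}{7}$ ($X{\left(s \right)} = \frac{1}{7} \left(-30\right) = - \frac{30}{7}$)
$A{\left(I,Z \right)} = -11 + I$
$E{\left(k,h \right)} = \frac{-11 + k}{2 \left(\frac{1}{2} + h\right)}$ ($E{\left(k,h \right)} = \frac{\left(k - 11\right) \frac{1}{h + \frac{2}{4}}}{2} = \frac{\left(-11 + k\right) \frac{1}{h + 2 \cdot \frac{1}{4}}}{2} = \frac{\left(-11 + k\right) \frac{1}{h + \frac{1}{2}}}{2} = \frac{\left(-11 + k\right) \frac{1}{\frac{1}{2} + h}}{2} = \frac{\frac{1}{\frac{1}{2} + h} \left(-11 + k\right)}{2} = \frac{-11 + k}{2 \left(\frac{1}{2} + h\right)}$)
$\sqrt{X{\left(15 \right)} + E{\left(143,A{\left(10,14 \right)} \right)}} = \sqrt{- \frac{30}{7} + \frac{-11 + 143}{1 + 2 \left(-11 + 10\right)}} = \sqrt{- \frac{30}{7} + \frac{1}{1 + 2 \left(-1\right)} 132} = \sqrt{- \frac{30}{7} + \frac{1}{1 - 2} \cdot 132} = \sqrt{- \frac{30}{7} + \frac{1}{-1} \cdot 132} = \sqrt{- \frac{30}{7} - 132} = \sqrt{- \frac{954}{7}} = \frac{3 i \sqrt{742}}{7}$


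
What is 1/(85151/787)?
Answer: 787/85151 ≈ 0.0092424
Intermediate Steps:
1/(85151/787) = 787/85151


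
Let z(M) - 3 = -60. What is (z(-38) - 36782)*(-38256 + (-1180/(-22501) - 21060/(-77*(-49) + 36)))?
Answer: 9292637561679032/6592793 ≈ 1.4095e+9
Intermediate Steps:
z(M) = -57 (z(M) = 3 - 60 = -57)
(z(-38) - 36782)*(-38256 + (-1180/(-22501) - 21060/(-77*(-49) + 36))) = (-57 - 36782)*(-38256 + (-1180/(-22501) - 21060/(-77*(-49) + 36))) = -36839*(-38256 + (-1180*(-1/22501) - 21060/(3773 + 36))) = -36839*(-38256 + (1180/22501 - 21060/3809)) = -36839*(-38256 + (1180/22501 - 21060*1/3809)) = -36839*(-38256 + (1180/22501 - 1620/293)) = -36839*(-38256 - 36105880/6592793) = -36839*(-252249994888/6592793) = 9292637561679032/6592793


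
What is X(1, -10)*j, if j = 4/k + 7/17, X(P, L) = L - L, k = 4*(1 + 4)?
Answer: 0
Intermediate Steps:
k = 20 (k = 4*5 = 20)
X(P, L) = 0
j = 52/85 (j = 4/20 + 7/17 = 4*(1/20) + 7*(1/17) = 1/5 + 7/17 = 52/85 ≈ 0.61176)
X(1, -10)*j = 0*(52/85) = 0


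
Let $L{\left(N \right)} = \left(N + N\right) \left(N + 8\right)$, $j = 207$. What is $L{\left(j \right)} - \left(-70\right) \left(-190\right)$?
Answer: $75710$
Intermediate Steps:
$L{\left(N \right)} = 2 N \left(8 + N\right)$
$L{\left(j \right)} - \left(-70\right) \left(-190\right) = 2 \cdot 207 \left(8 + 207\right) - \left(-70\right) \left(-190\right) = 2 \cdot 207 \cdot 215 - 13300 = 89010 - 13300 = 75710$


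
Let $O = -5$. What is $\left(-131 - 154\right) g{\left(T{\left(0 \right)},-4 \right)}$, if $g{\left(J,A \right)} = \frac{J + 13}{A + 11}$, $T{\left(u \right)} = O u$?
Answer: $- \frac{3705}{7} \approx -529.29$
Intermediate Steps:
$T{\left(u \right)} = - 5 u$
$g{\left(J,A \right)} = \frac{13 + J}{11 + A}$
$\left(-131 - 154\right) g{\left(T{\left(0 \right)},-4 \right)} = \left(-131 - 154\right) \frac{13 - 0}{11 - 4} = - 285 \frac{13 + 0}{7} = - 285 \cdot \frac{1}{7} \cdot 13 = \left(-285\right) \frac{13}{7} = - \frac{3705}{7}$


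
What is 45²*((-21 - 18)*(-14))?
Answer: 1105650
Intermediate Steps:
45²*((-21 - 18)*(-14)) = 2025*(-39*(-14)) = 2025*546 = 1105650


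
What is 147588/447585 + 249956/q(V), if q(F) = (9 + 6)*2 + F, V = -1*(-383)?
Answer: 5330357624/8802505 ≈ 605.55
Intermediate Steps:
V = 383
q(F) = 30 + F (q(F) = 15*2 + F = 30 + F)
147588/447585 + 249956/q(V) = 147588/447585 + 249956/(30 + 383) = 147588*(1/447585) + 249956/413 = 49196/149195 + 249956*(1/413) = 49196/149195 + 35708/59 = 5330357624/8802505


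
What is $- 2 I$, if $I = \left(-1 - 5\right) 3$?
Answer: $36$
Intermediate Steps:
$I = -18$ ($I = \left(-6\right) 3 = -18$)
$- 2 I = \left(-2\right) \left(-18\right) = 36$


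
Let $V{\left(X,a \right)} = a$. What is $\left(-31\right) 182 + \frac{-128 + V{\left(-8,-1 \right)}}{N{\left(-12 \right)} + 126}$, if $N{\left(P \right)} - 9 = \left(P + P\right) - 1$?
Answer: $- \frac{620749}{110} \approx -5643.2$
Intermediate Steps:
$N{\left(P \right)} = 8 + 2 P$ ($N{\left(P \right)} = 9 + \left(\left(P + P\right) - 1\right) = 9 + \left(2 P - 1\right) = 9 + \left(-1 + 2 P\right) = 8 + 2 P$)
$\left(-31\right) 182 + \frac{-128 + V{\left(-8,-1 \right)}}{N{\left(-12 \right)} + 126} = \left(-31\right) 182 + \frac{-128 - 1}{\left(8 + 2 \left(-12\right)\right) + 126} = -5642 - \frac{129}{\left(8 - 24\right) + 126} = -5642 - \frac{129}{-16 + 126} = -5642 - \frac{129}{110} = - \frac{620749}{110}$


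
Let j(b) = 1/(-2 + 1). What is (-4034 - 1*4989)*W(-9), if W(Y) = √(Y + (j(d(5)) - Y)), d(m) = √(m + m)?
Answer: -9023*I ≈ -9023.0*I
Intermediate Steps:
d(m) = √2*√m (d(m) = √(2*m) = √2*√m)
j(b) = -1 (j(b) = 1/(-1) = -1)
W(Y) = I (W(Y) = √(Y + (-1 - Y)) = √(-1) = I)
(-4034 - 1*4989)*W(-9) = (-4034 - 1*4989)*I = (-4034 - 4989)*I = -9023*I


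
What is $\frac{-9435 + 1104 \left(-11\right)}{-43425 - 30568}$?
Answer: $\frac{21579}{73993} \approx 0.29164$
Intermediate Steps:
$\frac{-9435 + 1104 \left(-11\right)}{-43425 - 30568} = \frac{-9435 - 12144}{-73993} = \left(-21579\right) \left(- \frac{1}{73993}\right) = \frac{21579}{73993}$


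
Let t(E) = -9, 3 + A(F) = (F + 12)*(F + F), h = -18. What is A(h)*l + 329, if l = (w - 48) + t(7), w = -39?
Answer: -20119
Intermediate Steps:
A(F) = -3 + 2*F*(12 + F) (A(F) = -3 + (F + 12)*(F + F) = -3 + (12 + F)*(2*F) = -3 + 2*F*(12 + F))
l = -96 (l = (-39 - 48) - 9 = -87 - 9 = -96)
A(h)*l + 329 = (-3 + 2*(-18)² + 24*(-18))*(-96) + 329 = (-3 + 2*324 - 432)*(-96) + 329 = (-3 + 648 - 432)*(-96) + 329 = 213*(-96) + 329 = -20448 + 329 = -20119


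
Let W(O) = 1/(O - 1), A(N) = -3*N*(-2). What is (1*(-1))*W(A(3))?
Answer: -1/17 ≈ -0.058824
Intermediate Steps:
A(N) = 6*N
W(O) = 1/(-1 + O)
(1*(-1))*W(A(3)) = (1*(-1))/(-1 + 6*3) = -1/(-1 + 18) = -1/17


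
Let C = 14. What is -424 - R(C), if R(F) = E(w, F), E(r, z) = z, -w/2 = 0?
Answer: -438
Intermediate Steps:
w = 0 (w = -2*0 = 0)
R(F) = F
-424 - R(C) = -424 - 1*14 = -424 - 14 = -438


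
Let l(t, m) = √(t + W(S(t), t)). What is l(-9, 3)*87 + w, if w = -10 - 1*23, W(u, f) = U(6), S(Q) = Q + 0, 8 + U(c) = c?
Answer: -33 + 87*I*√11 ≈ -33.0 + 288.55*I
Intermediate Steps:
U(c) = -8 + c
S(Q) = Q
W(u, f) = -2 (W(u, f) = -8 + 6 = -2)
w = -33 (w = -10 - 23 = -33)
l(t, m) = √(-2 + t) (l(t, m) = √(t - 2) = √(-2 + t))
l(-9, 3)*87 + w = √(-2 - 9)*87 - 33 = √(-11)*87 - 33 = (I*√11)*87 - 33 = 87*I*√11 - 33 = -33 + 87*I*√11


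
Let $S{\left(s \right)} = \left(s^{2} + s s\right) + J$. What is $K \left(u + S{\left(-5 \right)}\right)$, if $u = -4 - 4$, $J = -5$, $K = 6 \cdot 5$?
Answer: $1110$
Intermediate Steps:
$K = 30$
$S{\left(s \right)} = -5 + 2 s^{2}$ ($S{\left(s \right)} = \left(s^{2} + s s\right) - 5 = \left(s^{2} + s^{2}\right) - 5 = 2 s^{2} - 5 = -5 + 2 s^{2}$)
$u = -8$ ($u = -4 - 4 = -8$)
$K \left(u + S{\left(-5 \right)}\right) = 30 \left(-8 - \left(5 - 2 \left(-5\right)^{2}\right)\right) = 30 \left(-8 + \left(-5 + 2 \cdot 25\right)\right) = 30 \left(-8 + \left(-5 + 50\right)\right) = 30 \left(-8 + 45\right) = 30 \cdot 37 = 1110$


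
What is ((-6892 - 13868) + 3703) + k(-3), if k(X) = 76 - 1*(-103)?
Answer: -16878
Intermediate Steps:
k(X) = 179 (k(X) = 76 + 103 = 179)
((-6892 - 13868) + 3703) + k(-3) = ((-6892 - 13868) + 3703) + 179 = (-20760 + 3703) + 179 = -17057 + 179 = -16878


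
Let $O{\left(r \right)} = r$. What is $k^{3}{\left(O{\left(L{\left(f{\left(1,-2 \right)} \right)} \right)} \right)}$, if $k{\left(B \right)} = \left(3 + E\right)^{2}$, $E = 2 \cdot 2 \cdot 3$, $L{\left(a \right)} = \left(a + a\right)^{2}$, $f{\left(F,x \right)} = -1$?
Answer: $11390625$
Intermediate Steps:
$L{\left(a \right)} = 4 a^{2}$ ($L{\left(a \right)} = \left(2 a\right)^{2} = 4 a^{2}$)
$E = 12$ ($E = 4 \cdot 3 = 12$)
$k{\left(B \right)} = 225$ ($k{\left(B \right)} = \left(3 + 12\right)^{2} = 15^{2} = 225$)
$k^{3}{\left(O{\left(L{\left(f{\left(1,-2 \right)} \right)} \right)} \right)} = 225^{3} = 11390625$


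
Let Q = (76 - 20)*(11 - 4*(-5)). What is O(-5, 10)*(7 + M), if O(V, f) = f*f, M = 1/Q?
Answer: 303825/434 ≈ 700.06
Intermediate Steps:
Q = 1736 (Q = 56*(11 + 20) = 56*31 = 1736)
M = 1/1736 ≈ 0.00057604
O(V, f) = f**2
O(-5, 10)*(7 + M) = 10**2*(7 + 1/1736) = 100*(12153/1736) = 303825/434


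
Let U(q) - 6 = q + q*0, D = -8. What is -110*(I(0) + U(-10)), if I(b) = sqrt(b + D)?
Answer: 440 - 220*I*sqrt(2) ≈ 440.0 - 311.13*I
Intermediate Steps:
U(q) = 6 + q (U(q) = 6 + (q + q*0) = 6 + (q + 0) = 6 + q)
I(b) = sqrt(-8 + b) (I(b) = sqrt(b - 8) = sqrt(-8 + b))
-110*(I(0) + U(-10)) = -110*(sqrt(-8 + 0) + (6 - 10)) = -110*(sqrt(-8) - 4) = -110*(2*I*sqrt(2) - 4) = -110*(-4 + 2*I*sqrt(2)) = 440 - 220*I*sqrt(2)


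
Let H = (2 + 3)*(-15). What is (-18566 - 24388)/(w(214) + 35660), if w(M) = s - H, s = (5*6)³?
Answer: -42954/62735 ≈ -0.68469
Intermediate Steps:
s = 27000 (s = 30³ = 27000)
H = -75 (H = 5*(-15) = -75)
w(M) = 27075 (w(M) = 27000 - 1*(-75) = 27000 + 75 = 27075)
(-18566 - 24388)/(w(214) + 35660) = (-18566 - 24388)/(27075 + 35660) = -42954/62735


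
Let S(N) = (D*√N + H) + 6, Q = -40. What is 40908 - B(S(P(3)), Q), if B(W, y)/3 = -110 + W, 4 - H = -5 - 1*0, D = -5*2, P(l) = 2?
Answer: 41193 + 30*√2 ≈ 41235.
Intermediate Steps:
D = -10
H = 9 (H = 4 - (-5 - 1*0) = 4 - (-5 + 0) = 4 - 1*(-5) = 4 + 5 = 9)
S(N) = 15 - 10*√N (S(N) = (-10*√N + 9) + 6 = (9 - 10*√N) + 6 = 15 - 10*√N)
B(W, y) = -330 + 3*W (B(W, y) = 3*(-110 + W) = -330 + 3*W)
40908 - B(S(P(3)), Q) = 40908 - (-330 + 3*(15 - 10*√2)) = 40908 - (-330 + (45 - 30*√2)) = 40908 - (-285 - 30*√2) = 40908 + (285 + 30*√2) = 41193 + 30*√2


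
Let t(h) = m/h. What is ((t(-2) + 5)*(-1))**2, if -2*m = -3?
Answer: 289/16 ≈ 18.063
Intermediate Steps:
m = 3/2 (m = -1/2*(-3) = 3/2 ≈ 1.5000)
t(h) = 3/(2*h)
((t(-2) + 5)*(-1))**2 = (((3/2)/(-2) + 5)*(-1))**2 = (((3/2)*(-1/2) + 5)*(-1))**2 = ((-3/4 + 5)*(-1))**2 = ((17/4)*(-1))**2 = (-17/4)**2 = 289/16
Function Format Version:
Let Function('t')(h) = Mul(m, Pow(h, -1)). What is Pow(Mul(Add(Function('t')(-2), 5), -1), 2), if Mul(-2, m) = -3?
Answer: Rational(289, 16) ≈ 18.063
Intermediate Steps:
m = Rational(3, 2) (m = Mul(Rational(-1, 2), -3) = Rational(3, 2) ≈ 1.5000)
Function('t')(h) = Mul(Rational(3, 2), Pow(h, -1))
Pow(Mul(Add(Function('t')(-2), 5), -1), 2) = Pow(Mul(Add(Mul(Rational(3, 2), Pow(-2, -1)), 5), -1), 2) = Pow(Mul(Add(Mul(Rational(3, 2), Rational(-1, 2)), 5), -1), 2) = Pow(Mul(Add(Rational(-3, 4), 5), -1), 2) = Pow(Mul(Rational(17, 4), -1), 2) = Pow(Rational(-17, 4), 2) = Rational(289, 16)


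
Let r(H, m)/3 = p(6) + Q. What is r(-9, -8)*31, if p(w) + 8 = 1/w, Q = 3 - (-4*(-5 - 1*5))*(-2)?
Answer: 13981/2 ≈ 6990.5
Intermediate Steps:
Q = 83 (Q = 3 - (-4*(-5 - 5))*(-2) = 3 - (-4*(-10))*(-2) = 3 - 40*(-2) = 3 - 1*(-80) = 3 + 80 = 83)
p(w) = -8 + 1/w
r(H, m) = 451/2 (r(H, m) = 3*((-8 + 1/6) + 83) = 3*(-47/6 + 83) = 3*(451/6) = 451/2)
r(-9, -8)*31 = (451/2)*31 = 13981/2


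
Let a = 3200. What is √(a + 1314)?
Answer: √4514 ≈ 67.186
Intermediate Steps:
√(a + 1314) = √(3200 + 1314) = √4514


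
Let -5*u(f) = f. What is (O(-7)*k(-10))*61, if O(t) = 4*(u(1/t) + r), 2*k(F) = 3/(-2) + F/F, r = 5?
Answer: -10736/35 ≈ -306.74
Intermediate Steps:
u(f) = -f/5
k(F) = -¼ (k(F) = (3/(-2) + F/F)/2 = (3*(-½) + 1)/2 = (-3/2 + 1)/2 = (½)*(-½) = -¼)
O(t) = 20 - 4/(5*t) (O(t) = 4*(-1/(5*t) + 5) = 4*(5 - 1/(5*t)) = 20 - 4/(5*t))
(O(-7)*k(-10))*61 = ((20 - ⅘/(-7))*(-¼))*61 = ((20 - ⅘*(-⅐))*(-¼))*61 = ((20 + 4/35)*(-¼))*61 = ((704/35)*(-¼))*61 = -176/35*61 = -10736/35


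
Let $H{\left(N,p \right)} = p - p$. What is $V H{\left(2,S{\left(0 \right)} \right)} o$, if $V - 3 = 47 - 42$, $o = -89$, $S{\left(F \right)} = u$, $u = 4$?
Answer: $0$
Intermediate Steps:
$S{\left(F \right)} = 4$
$H{\left(N,p \right)} = 0$
$V = 8$ ($V = 3 + \left(47 - 42\right) = 3 + 5 = 8$)
$V H{\left(2,S{\left(0 \right)} \right)} o = 8 \cdot 0 \left(-89\right) = 0 \left(-89\right) = 0$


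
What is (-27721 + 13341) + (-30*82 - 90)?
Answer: -16930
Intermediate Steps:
(-27721 + 13341) + (-30*82 - 90) = -14380 + (-2460 - 90) = -14380 - 2550 = -16930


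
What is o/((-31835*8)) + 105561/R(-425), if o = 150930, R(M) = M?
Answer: -2694842073/10823900 ≈ -248.97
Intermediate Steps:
o/((-31835*8)) + 105561/R(-425) = 150930/((-31835*8)) + 105561/(-425) = 150930/(-254680) + 105561*(-1/425) = 150930*(-1/254680) - 105561/425 = -15093/25468 - 105561/425 = -2694842073/10823900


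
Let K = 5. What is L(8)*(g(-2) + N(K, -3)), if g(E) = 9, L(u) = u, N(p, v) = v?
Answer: 48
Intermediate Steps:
L(8)*(g(-2) + N(K, -3)) = 8*(9 - 3) = 8*6 = 48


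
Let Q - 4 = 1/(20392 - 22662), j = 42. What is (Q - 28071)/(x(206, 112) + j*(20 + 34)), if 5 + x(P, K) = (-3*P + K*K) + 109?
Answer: -63712091/32456460 ≈ -1.9630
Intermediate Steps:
x(P, K) = 104 + K² - 3*P (x(P, K) = -5 + ((-3*P + K*K) + 109) = -5 + ((-3*P + K²) + 109) = -5 + ((K² - 3*P) + 109) = -5 + (109 + K² - 3*P) = 104 + K² - 3*P)
Q = 9079/2270 (Q = 4 + 1/(20392 - 22662) = 4 + 1/(-2270) = 4 - 1/2270 = 9079/2270 ≈ 3.9996)
(Q - 28071)/(x(206, 112) + j*(20 + 34)) = (9079/2270 - 28071)/((104 + 112² - 3*206) + 42*(20 + 34)) = -63712091/(2270*((104 + 12544 - 618) + 42*54)) = -63712091/(2270*(12030 + 2268)) = -63712091/2270/14298 = -63712091/2270*1/14298 = -63712091/32456460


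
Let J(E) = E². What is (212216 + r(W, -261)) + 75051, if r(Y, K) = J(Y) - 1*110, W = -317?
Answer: 387646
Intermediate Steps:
r(Y, K) = -110 + Y² (r(Y, K) = Y² - 1*110 = Y² - 110 = -110 + Y²)
(212216 + r(W, -261)) + 75051 = (212216 + (-110 + (-317)²)) + 75051 = (212216 + (-110 + 100489)) + 75051 = (212216 + 100379) + 75051 = 312595 + 75051 = 387646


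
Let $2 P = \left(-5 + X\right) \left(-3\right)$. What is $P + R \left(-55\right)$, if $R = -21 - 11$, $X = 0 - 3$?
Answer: $1772$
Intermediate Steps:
$X = -3$ ($X = 0 - 3 = -3$)
$P = 12$ ($P = \frac{\left(-5 - 3\right) \left(-3\right)}{2} = \frac{\left(-8\right) \left(-3\right)}{2} = \frac{1}{2} \cdot 24 = 12$)
$R = -32$ ($R = -21 - 11 = -32$)
$P + R \left(-55\right) = 12 - -1760 = 12 + 1760 = 1772$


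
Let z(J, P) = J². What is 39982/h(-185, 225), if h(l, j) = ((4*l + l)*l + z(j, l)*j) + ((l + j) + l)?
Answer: 39982/11561605 ≈ 0.0034582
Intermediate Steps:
h(l, j) = j + j³ + 2*l + 5*l² (h(l, j) = ((4*l + l)*l + j²*j) + ((l + j) + l) = ((5*l)*l + j³) + ((j + l) + l) = (5*l² + j³) + (j + 2*l) = (j³ + 5*l²) + (j + 2*l) = j + j³ + 2*l + 5*l²)
39982/h(-185, 225) = 39982/(225 + 225³ + 2*(-185) + 5*(-185)²) = 39982/(225 + 11390625 - 370 + 5*34225) = 39982/(225 + 11390625 - 370 + 171125) = 39982/11561605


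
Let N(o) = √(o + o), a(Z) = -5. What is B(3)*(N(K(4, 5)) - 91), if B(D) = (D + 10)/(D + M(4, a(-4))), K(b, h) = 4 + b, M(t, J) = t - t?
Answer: -377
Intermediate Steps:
M(t, J) = 0
N(o) = √2*√o (N(o) = √(2*o) = √2*√o)
B(D) = (10 + D)/D (B(D) = (D + 10)/(D + 0) = (10 + D)/D)
B(3)*(N(K(4, 5)) - 91) = ((10 + 3)/3)*(√2*√(4 + 4) - 91) = ((⅓)*13)*(√2*√8 - 91) = 13*(√2*(2*√2) - 91)/3 = 13*(4 - 91)/3 = (13/3)*(-87) = -377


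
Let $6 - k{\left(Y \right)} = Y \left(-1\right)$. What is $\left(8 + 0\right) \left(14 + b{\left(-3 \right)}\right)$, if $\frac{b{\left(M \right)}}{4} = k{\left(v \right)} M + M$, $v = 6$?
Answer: $-1136$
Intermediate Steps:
$k{\left(Y \right)} = 6 + Y$ ($k{\left(Y \right)} = 6 - Y \left(-1\right) = 6 - - Y = 6 + Y$)
$b{\left(M \right)} = 52 M$ ($b{\left(M \right)} = 4 \left(\left(6 + 6\right) M + M\right) = 4 \left(12 M + M\right) = 4 \cdot 13 M = 52 M$)
$\left(8 + 0\right) \left(14 + b{\left(-3 \right)}\right) = \left(8 + 0\right) \left(14 + 52 \left(-3\right)\right) = 8 \left(14 - 156\right) = 8 \left(-142\right) = -1136$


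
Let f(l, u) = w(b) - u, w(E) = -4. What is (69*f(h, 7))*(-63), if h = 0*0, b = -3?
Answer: 47817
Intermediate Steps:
h = 0
f(l, u) = -4 - u
(69*f(h, 7))*(-63) = (69*(-4 - 1*7))*(-63) = (69*(-4 - 7))*(-63) = (69*(-11))*(-63) = -759*(-63) = 47817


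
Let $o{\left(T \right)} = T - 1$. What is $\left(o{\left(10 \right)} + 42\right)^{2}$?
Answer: $2601$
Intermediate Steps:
$o{\left(T \right)} = -1 + T$
$\left(o{\left(10 \right)} + 42\right)^{2} = \left(\left(-1 + 10\right) + 42\right)^{2} = \left(9 + 42\right)^{2} = 51^{2} = 2601$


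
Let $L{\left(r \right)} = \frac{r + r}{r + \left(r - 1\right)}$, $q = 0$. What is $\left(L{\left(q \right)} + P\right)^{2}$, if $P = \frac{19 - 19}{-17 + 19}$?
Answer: $0$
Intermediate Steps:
$P = 0$ ($P = \frac{0}{2} = 0 \cdot \frac{1}{2} = 0$)
$L{\left(r \right)} = \frac{2 r}{-1 + 2 r}$ ($L{\left(r \right)} = \frac{2 r}{r + \left(r - 1\right)} = \frac{2 r}{r + \left(-1 + r\right)} = \frac{2 r}{-1 + 2 r}$)
$\left(L{\left(q \right)} + P\right)^{2} = \left(2 \cdot 0 \frac{1}{-1 + 2 \cdot 0} + 0\right)^{2} = \left(2 \cdot 0 \frac{1}{-1 + 0} + 0\right)^{2} = \left(2 \cdot 0 \frac{1}{-1} + 0\right)^{2} = \left(2 \cdot 0 \left(-1\right) + 0\right)^{2} = \left(0 + 0\right)^{2} = 0^{2} = 0$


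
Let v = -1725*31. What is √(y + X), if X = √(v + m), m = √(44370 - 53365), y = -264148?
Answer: √(-264148 + √(-53475 + I*√8995)) ≈ 0.225 + 513.95*I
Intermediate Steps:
v = -53475
m = I*√8995 (m = √(-8995) = I*√8995 ≈ 94.842*I)
X = √(-53475 + I*√8995) ≈ 0.205 + 231.25*I
√(y + X) = √(-264148 + √(-53475 + I*√8995))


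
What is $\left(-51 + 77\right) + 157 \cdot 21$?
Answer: $3323$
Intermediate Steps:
$\left(-51 + 77\right) + 157 \cdot 21 = 26 + 3297 = 3323$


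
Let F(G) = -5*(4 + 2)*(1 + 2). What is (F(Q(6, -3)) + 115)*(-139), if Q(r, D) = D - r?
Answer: -3475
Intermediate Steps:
F(G) = -90 (F(G) = -30*3 = -5*18 = -90)
(F(Q(6, -3)) + 115)*(-139) = (-90 + 115)*(-139) = 25*(-139) = -3475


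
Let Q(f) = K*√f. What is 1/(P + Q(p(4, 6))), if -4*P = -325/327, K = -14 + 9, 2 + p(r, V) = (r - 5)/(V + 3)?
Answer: 17004/3616049 + 570288*I*√19/18080245 ≈ 0.0047024 + 0.13749*I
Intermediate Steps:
p(r, V) = -2 + (-5 + r)/(3 + V) (p(r, V) = -2 + (r - 5)/(V + 3) = -2 + (-5 + r)/(3 + V))
K = -5
Q(f) = -5*√f
P = 325/1308 (P = -(-325)/(4*327) = -¼*(-325/327) = 325/1308 ≈ 0.24847)
1/(P + Q(p(4, 6))) = 1/(325/1308 - 5*√(-11 + 4 - 2*6)/√(3 + 6)) = 1/(325/1308 - 5*√(-11 + 4 - 12)/3) = 1/(325/1308 - 5*I*√19/3)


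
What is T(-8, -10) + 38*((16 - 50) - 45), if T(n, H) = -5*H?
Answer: -2952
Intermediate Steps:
T(-8, -10) + 38*((16 - 50) - 45) = -5*(-10) + 38*((16 - 50) - 45) = 50 + 38*(-34 - 45) = 50 + 38*(-79) = 50 - 3002 = -2952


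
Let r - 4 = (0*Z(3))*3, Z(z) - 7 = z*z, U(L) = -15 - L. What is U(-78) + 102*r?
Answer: 471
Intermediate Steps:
Z(z) = 7 + z² (Z(z) = 7 + z*z = 7 + z²)
r = 4 (r = 4 + (0*(7 + 3²))*3 = 4 + (0*(7 + 9))*3 = 4 + (0*16)*3 = 4 + 0*3 = 4 + 0 = 4)
U(-78) + 102*r = (-15 - 1*(-78)) + 102*4 = (-15 + 78) + 408 = 63 + 408 = 471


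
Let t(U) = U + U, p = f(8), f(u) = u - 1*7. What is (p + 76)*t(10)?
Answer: 1540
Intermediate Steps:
f(u) = -7 + u (f(u) = u - 7 = -7 + u)
p = 1 (p = -7 + 8 = 1)
t(U) = 2*U
(p + 76)*t(10) = (1 + 76)*(2*10) = 77*20 = 1540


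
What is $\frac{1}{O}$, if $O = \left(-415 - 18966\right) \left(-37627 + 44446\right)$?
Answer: $- \frac{1}{132159039} \approx -7.5666 \cdot 10^{-9}$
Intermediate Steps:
$O = -132159039$ ($O = \left(-19381\right) 6819 = -132159039$)
$\frac{1}{O} = \frac{1}{-132159039} = - \frac{1}{132159039}$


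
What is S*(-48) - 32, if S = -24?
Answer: 1120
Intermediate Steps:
S*(-48) - 32 = -24*(-48) - 32 = 1152 - 32 = 1120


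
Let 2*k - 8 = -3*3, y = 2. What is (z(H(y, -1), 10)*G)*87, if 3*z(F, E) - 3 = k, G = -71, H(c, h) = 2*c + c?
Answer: -10295/2 ≈ -5147.5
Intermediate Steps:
H(c, h) = 3*c
k = -1/2 (k = 4 + (-3*3)/2 = 4 + (1/2)*(-9) = 4 - 9/2 = -1/2 ≈ -0.50000)
z(F, E) = 5/6 (z(F, E) = 1 + (1/3)*(-1/2) = 1 - 1/6 = 5/6)
(z(H(y, -1), 10)*G)*87 = ((5/6)*(-71))*87 = -355/6*87 = -10295/2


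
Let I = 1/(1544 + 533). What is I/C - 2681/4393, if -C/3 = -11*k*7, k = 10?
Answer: -12863085077/21077042910 ≈ -0.61029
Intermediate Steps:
C = 2310 (C = -3*(-11*10)*7 = -(-330)*7 = -3*(-770) = 2310)
I = 1/2077 ≈ 0.00048146
I/C - 2681/4393 = (1/2077)/2310 - 2681/4393 = (1/2077)*(1/2310) - 2681*1/4393 = 1/4797870 - 2681/4393 = -12863085077/21077042910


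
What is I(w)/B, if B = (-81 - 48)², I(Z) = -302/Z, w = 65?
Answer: -302/1081665 ≈ -0.00027920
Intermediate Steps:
B = 16641 (B = (-129)² = 16641)
I(w)/B = -302/65/16641 = -302*1/65*(1/16641) = -302/65*1/16641 = -302/1081665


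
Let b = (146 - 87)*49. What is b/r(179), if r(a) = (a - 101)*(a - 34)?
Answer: 2891/11310 ≈ 0.25561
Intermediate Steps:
r(a) = (-101 + a)*(-34 + a)
b = 2891 (b = 59*49 = 2891)
b/r(179) = 2891/(3434 + 179² - 135*179) = 2891/(3434 + 32041 - 24165) = 2891/11310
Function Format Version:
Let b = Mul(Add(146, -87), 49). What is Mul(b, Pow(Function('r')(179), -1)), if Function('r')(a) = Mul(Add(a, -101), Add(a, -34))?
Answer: Rational(2891, 11310) ≈ 0.25561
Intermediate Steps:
Function('r')(a) = Mul(Add(-101, a), Add(-34, a))
b = 2891 (b = Mul(59, 49) = 2891)
Mul(b, Pow(Function('r')(179), -1)) = Mul(2891, Pow(Add(3434, Pow(179, 2), Mul(-135, 179)), -1)) = Mul(2891, Pow(Add(3434, 32041, -24165), -1)) = Mul(2891, Pow(11310, -1)) = Mul(2891, Rational(1, 11310)) = Rational(2891, 11310)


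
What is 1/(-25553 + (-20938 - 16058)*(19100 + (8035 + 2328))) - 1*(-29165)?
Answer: 31790978714664/1090038701 ≈ 29165.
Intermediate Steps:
1/(-25553 + (-20938 - 16058)*(19100 + (8035 + 2328))) - 1*(-29165) = 1/(-25553 - 36996*(19100 + 10363)) + 29165 = 1/(-25553 - 36996*29463) + 29165 = 1/(-25553 - 1090013148) + 29165 = 1/(-1090038701) + 29165 = -1/1090038701 + 29165 = 31790978714664/1090038701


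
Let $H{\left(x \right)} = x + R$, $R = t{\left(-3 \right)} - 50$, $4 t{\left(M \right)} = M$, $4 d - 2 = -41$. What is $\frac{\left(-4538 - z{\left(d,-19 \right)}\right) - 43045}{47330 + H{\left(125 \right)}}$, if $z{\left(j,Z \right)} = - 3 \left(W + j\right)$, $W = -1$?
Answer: $- \frac{190461}{189617} \approx -1.0045$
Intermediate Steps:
$d = - \frac{39}{4}$ ($d = \frac{1}{2} + \frac{1}{4} \left(-41\right) = \frac{1}{2} - \frac{41}{4} = - \frac{39}{4} \approx -9.75$)
$t{\left(M \right)} = \frac{M}{4}$
$R = - \frac{203}{4}$ ($R = \frac{1}{4} \left(-3\right) - 50 = - \frac{3}{4} - 50 = - \frac{203}{4} \approx -50.75$)
$z{\left(j,Z \right)} = 3 - 3 j$ ($z{\left(j,Z \right)} = - 3 \left(-1 + j\right) = 3 - 3 j$)
$H{\left(x \right)} = - \frac{203}{4} + x$ ($H{\left(x \right)} = x - \frac{203}{4} = - \frac{203}{4} + x$)
$\frac{\left(-4538 - z{\left(d,-19 \right)}\right) - 43045}{47330 + H{\left(125 \right)}} = \frac{\left(-4538 - \left(3 - - \frac{117}{4}\right)\right) - 43045}{47330 + \left(- \frac{203}{4} + 125\right)} = \frac{\left(-4538 - \left(3 + \frac{117}{4}\right)\right) - 43045}{47330 + \frac{297}{4}} = \frac{\left(-4538 - \frac{129}{4}\right) - 43045}{\frac{189617}{4}} = \left(\left(-4538 - \frac{129}{4}\right) - 43045\right) \frac{4}{189617} = \left(- \frac{18281}{4} - 43045\right) \frac{4}{189617} = \left(- \frac{190461}{4}\right) \frac{4}{189617} = - \frac{190461}{189617}$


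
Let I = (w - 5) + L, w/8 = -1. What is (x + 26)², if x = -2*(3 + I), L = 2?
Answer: 1764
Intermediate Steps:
w = -8 (w = 8*(-1) = -8)
I = -11 (I = (-8 - 5) + 2 = -13 + 2 = -11)
x = 16 (x = -2*(3 - 11) = -2*(-8) = 16)
(x + 26)² = (16 + 26)² = 42² = 1764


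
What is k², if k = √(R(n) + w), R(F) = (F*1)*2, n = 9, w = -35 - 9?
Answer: -26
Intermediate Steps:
w = -44
R(F) = 2*F (R(F) = F*2 = 2*F)
k = I*√26 (k = √(2*9 - 44) = √(18 - 44) = √(-26) = I*√26 ≈ 5.099*I)
k² = (I*√26)² = -26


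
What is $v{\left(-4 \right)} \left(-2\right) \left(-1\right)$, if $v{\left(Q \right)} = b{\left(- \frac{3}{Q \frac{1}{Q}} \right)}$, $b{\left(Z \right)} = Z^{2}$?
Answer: $18$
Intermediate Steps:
$v{\left(Q \right)} = 9$ ($v{\left(Q \right)} = \left(- \frac{3}{Q \frac{1}{Q}}\right)^{2} = \left(- \frac{3}{1}\right)^{2} = \left(\left(-3\right) 1\right)^{2} = \left(-3\right)^{2} = 9$)
$v{\left(-4 \right)} \left(-2\right) \left(-1\right) = 9 \left(-2\right) \left(-1\right) = \left(-18\right) \left(-1\right) = 18$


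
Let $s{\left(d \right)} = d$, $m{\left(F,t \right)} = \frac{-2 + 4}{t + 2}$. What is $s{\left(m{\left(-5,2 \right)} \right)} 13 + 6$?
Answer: $\frac{25}{2} \approx 12.5$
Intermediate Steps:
$m{\left(F,t \right)} = \frac{2}{2 + t}$
$s{\left(m{\left(-5,2 \right)} \right)} 13 + 6 = \frac{2}{2 + 2} \cdot 13 + 6 = \frac{2}{4} \cdot 13 + 6 = 2 \cdot \frac{1}{4} \cdot 13 + 6 = \frac{1}{2} \cdot 13 + 6 = \frac{13}{2} + 6 = \frac{25}{2}$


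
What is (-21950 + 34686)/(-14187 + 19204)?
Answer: 12736/5017 ≈ 2.5386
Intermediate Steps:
(-21950 + 34686)/(-14187 + 19204) = 12736/5017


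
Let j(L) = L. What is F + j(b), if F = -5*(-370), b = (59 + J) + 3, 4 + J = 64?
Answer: 1972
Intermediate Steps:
J = 60 (J = -4 + 64 = 60)
b = 122 (b = (59 + 60) + 3 = 119 + 3 = 122)
F = 1850
F + j(b) = 1850 + 122 = 1972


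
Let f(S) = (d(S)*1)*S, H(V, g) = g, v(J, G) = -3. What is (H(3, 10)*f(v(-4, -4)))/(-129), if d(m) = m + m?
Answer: -60/43 ≈ -1.3953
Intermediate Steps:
d(m) = 2*m
f(S) = 2*S² (f(S) = ((2*S)*1)*S = (2*S)*S = 2*S²)
(H(3, 10)*f(v(-4, -4)))/(-129) = (10*(2*(-3)²))/(-129) = (10*(2*9))*(-1/129) = (10*18)*(-1/129) = 180*(-1/129) = -60/43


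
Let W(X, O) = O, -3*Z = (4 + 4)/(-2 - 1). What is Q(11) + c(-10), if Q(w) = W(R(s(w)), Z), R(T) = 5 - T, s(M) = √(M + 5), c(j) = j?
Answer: -82/9 ≈ -9.1111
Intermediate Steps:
Z = 8/9 (Z = -(4 + 4)/(3*(-2 - 1)) = -8/(3*(-3)) = -8*(-1)/(3*3) = -⅓*(-8/3) = 8/9 ≈ 0.88889)
s(M) = √(5 + M)
Q(w) = 8/9
Q(11) + c(-10) = 8/9 - 10 = -82/9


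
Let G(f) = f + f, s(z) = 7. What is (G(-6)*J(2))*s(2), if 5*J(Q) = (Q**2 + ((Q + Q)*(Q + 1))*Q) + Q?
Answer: -504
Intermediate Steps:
G(f) = 2*f
J(Q) = Q/5 + Q**2/5 + 2*Q**2*(1 + Q)/5 (J(Q) = ((Q**2 + ((Q + Q)*(Q + 1))*Q) + Q)/5 = ((Q**2 + ((2*Q)*(1 + Q))*Q) + Q)/5 = ((Q**2 + (2*Q*(1 + Q))*Q) + Q)/5 = ((Q**2 + 2*Q**2*(1 + Q)) + Q)/5 = (Q + Q**2 + 2*Q**2*(1 + Q))/5 = Q/5 + Q**2/5 + 2*Q**2*(1 + Q)/5)
(G(-6)*J(2))*s(2) = ((2*(-6))*((1/5)*2*(1 + 2*2**2 + 3*2)))*7 = -12*2*(1 + 2*4 + 6)/5*7 = -12*2*(1 + 8 + 6)/5*7 = -12*2*15/5*7 = -12*6*7 = -72*7 = -504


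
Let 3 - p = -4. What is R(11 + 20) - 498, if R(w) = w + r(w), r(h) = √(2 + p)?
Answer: -464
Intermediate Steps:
p = 7 (p = 3 - 1*(-4) = 3 + 4 = 7)
r(h) = 3 (r(h) = √(2 + 7) = √9 = 3)
R(w) = 3 + w (R(w) = w + 3 = 3 + w)
R(11 + 20) - 498 = (3 + (11 + 20)) - 498 = (3 + 31) - 498 = 34 - 498 = -464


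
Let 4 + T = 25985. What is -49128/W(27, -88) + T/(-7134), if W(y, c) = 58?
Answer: -6068725/7134 ≈ -850.68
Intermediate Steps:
T = 25981 (T = -4 + 25985 = 25981)
-49128/W(27, -88) + T/(-7134) = -49128/58 + 25981/(-7134) = -49128*1/58 + 25981*(-1/7134) = -24564/29 - 25981/7134 = -6068725/7134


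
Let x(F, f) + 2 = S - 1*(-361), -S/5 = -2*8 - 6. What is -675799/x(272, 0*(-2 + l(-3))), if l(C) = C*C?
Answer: -675799/469 ≈ -1440.9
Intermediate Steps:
l(C) = C²
S = 110 (S = -5*(-2*8 - 6) = -5*(-16 - 6) = -5*(-22) = 110)
x(F, f) = 469 (x(F, f) = -2 + (110 - 1*(-361)) = -2 + (110 + 361) = -2 + 471 = 469)
-675799/x(272, 0*(-2 + l(-3))) = -675799/469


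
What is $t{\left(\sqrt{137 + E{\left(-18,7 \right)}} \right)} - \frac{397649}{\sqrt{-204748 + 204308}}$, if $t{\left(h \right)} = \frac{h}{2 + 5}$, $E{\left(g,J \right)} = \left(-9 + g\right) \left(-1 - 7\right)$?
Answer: $\frac{\sqrt{353}}{7} + \frac{397649 i \sqrt{110}}{220} \approx 2.684 + 18957.0 i$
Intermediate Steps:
$E{\left(g,J \right)} = 72 - 8 g$ ($E{\left(g,J \right)} = \left(-9 + g\right) \left(-8\right) = 72 - 8 g$)
$t{\left(h \right)} = \frac{h}{7}$
$t{\left(\sqrt{137 + E{\left(-18,7 \right)}} \right)} - \frac{397649}{\sqrt{-204748 + 204308}} = \frac{\sqrt{137 + \left(72 - -144\right)}}{7} - \frac{397649}{\sqrt{-204748 + 204308}} = \frac{\sqrt{137 + \left(72 + 144\right)}}{7} - \frac{397649}{\sqrt{-440}} = \frac{\sqrt{137 + 216}}{7} - \frac{397649}{2 i \sqrt{110}} = \frac{\sqrt{353}}{7} - 397649 \left(- \frac{i \sqrt{110}}{220}\right) = \frac{\sqrt{353}}{7} - - \frac{397649 i \sqrt{110}}{220} = \frac{\sqrt{353}}{7} + \frac{397649 i \sqrt{110}}{220}$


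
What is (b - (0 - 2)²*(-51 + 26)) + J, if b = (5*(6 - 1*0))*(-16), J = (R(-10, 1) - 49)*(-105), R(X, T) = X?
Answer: 5815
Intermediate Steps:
J = 6195 (J = (-10 - 49)*(-105) = -59*(-105) = 6195)
b = -480 (b = (5*(6 + 0))*(-16) = (5*6)*(-16) = 30*(-16) = -480)
(b - (0 - 2)²*(-51 + 26)) + J = (-480 - (0 - 2)²*(-51 + 26)) + 6195 = (-480 - (-2)²*(-25)) + 6195 = (-480 - 4*(-25)) + 6195 = (-480 - 1*(-100)) + 6195 = (-480 + 100) + 6195 = -380 + 6195 = 5815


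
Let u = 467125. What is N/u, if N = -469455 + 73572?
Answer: -395883/467125 ≈ -0.84749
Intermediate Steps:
N = -395883
N/u = -395883/467125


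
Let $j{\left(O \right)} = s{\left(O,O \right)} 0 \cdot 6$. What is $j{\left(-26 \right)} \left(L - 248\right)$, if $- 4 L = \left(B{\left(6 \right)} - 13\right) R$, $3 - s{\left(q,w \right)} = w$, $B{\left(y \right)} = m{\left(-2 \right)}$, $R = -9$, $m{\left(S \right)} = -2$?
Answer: $0$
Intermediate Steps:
$B{\left(y \right)} = -2$
$s{\left(q,w \right)} = 3 - w$
$L = - \frac{135}{4}$ ($L = - \frac{\left(-2 - 13\right) \left(-9\right)}{4} = - \frac{\left(-15\right) \left(-9\right)}{4} = \left(- \frac{1}{4}\right) 135 = - \frac{135}{4} \approx -33.75$)
$j{\left(O \right)} = 0$ ($j{\left(O \right)} = \left(3 - O\right) 0 \cdot 6 = 0 \cdot 6 = 0$)
$j{\left(-26 \right)} \left(L - 248\right) = 0 \left(- \frac{135}{4} - 248\right) = 0 \left(- \frac{1127}{4}\right) = 0$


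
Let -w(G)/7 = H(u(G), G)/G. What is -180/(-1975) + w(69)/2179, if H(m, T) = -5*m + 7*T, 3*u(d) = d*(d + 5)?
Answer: 1200317/2582115 ≈ 0.46486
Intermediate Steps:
u(d) = d*(5 + d)/3 (u(d) = (d*(d + 5))/3 = (d*(5 + d))/3 = d*(5 + d)/3)
w(G) = -7*(7*G - 5*G*(5 + G)/3)/G (w(G) = -7*(-5*G*(5 + G)/3 + 7*G)/G = -7*(7*G - 5*G*(5 + G)/3)/G)
-180/(-1975) + w(69)/2179 = -180/(-1975) + (28/3 + (35/3)*69)/2179 = -180*(-1/1975) + (28/3 + 805)*(1/2179) = 36/395 + (2443/3)*(1/2179) = 36/395 + 2443/6537 = 1200317/2582115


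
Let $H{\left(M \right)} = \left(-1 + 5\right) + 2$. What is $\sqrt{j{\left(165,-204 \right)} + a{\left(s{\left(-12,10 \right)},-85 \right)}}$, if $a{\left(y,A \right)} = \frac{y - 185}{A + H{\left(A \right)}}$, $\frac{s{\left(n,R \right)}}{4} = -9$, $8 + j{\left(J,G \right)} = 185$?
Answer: $\frac{2 \sqrt{280529}}{79} \approx 13.409$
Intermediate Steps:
$H{\left(M \right)} = 6$ ($H{\left(M \right)} = 4 + 2 = 6$)
$j{\left(J,G \right)} = 177$ ($j{\left(J,G \right)} = -8 + 185 = 177$)
$s{\left(n,R \right)} = -36$ ($s{\left(n,R \right)} = 4 \left(-9\right) = -36$)
$a{\left(y,A \right)} = \frac{-185 + y}{6 + A}$ ($a{\left(y,A \right)} = \frac{y - 185}{A + 6} = \frac{-185 + y}{6 + A}$)
$\sqrt{j{\left(165,-204 \right)} + a{\left(s{\left(-12,10 \right)},-85 \right)}} = \sqrt{177 + \frac{-185 - 36}{6 - 85}} = \sqrt{177 + \frac{1}{-79} \left(-221\right)} = \sqrt{177 - - \frac{221}{79}} = \sqrt{177 + \frac{221}{79}} = \sqrt{\frac{14204}{79}} = \frac{2 \sqrt{280529}}{79}$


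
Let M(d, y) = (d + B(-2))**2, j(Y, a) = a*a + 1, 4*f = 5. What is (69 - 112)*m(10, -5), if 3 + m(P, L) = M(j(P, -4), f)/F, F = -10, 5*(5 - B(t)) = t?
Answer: 285821/125 ≈ 2286.6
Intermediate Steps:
f = 5/4 (f = (1/4)*5 = 5/4 ≈ 1.2500)
B(t) = 5 - t/5
j(Y, a) = 1 + a**2 (j(Y, a) = a**2 + 1 = 1 + a**2)
M(d, y) = (27/5 + d)**2 (M(d, y) = (d + (5 - 1/5*(-2)))**2 = (d + (5 + 2/5))**2 = (d + 27/5)**2 = (27/5 + d)**2)
m(P, L) = -6647/125 (m(P, L) = -3 + ((27 + 5*(1 + (-4)**2))**2/25)/(-10) = -3 + ((27 + 5*(1 + 16))**2/25)*(-1/10) = -3 + ((27 + 5*17)**2/25)*(-1/10) = -3 + ((27 + 85)**2/25)*(-1/10) = -3 + ((1/25)*112**2)*(-1/10) = -3 + ((1/25)*12544)*(-1/10) = -3 + (12544/25)*(-1/10) = -3 - 6272/125 = -6647/125)
(69 - 112)*m(10, -5) = (69 - 112)*(-6647/125) = -43*(-6647/125) = 285821/125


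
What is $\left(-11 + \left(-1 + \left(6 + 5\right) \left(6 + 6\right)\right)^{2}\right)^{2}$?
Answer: $294122500$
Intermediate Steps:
$\left(-11 + \left(-1 + \left(6 + 5\right) \left(6 + 6\right)\right)^{2}\right)^{2} = \left(-11 + \left(-1 + 11 \cdot 12\right)^{2}\right)^{2} = \left(-11 + \left(-1 + 132\right)^{2}\right)^{2} = \left(-11 + 131^{2}\right)^{2} = \left(-11 + 17161\right)^{2} = 17150^{2} = 294122500$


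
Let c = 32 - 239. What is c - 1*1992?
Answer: -2199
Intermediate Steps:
c = -207
c - 1*1992 = -207 - 1*1992 = -207 - 1992 = -2199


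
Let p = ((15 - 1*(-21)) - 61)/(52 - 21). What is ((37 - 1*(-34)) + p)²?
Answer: 4734976/961 ≈ 4927.1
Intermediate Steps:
p = -25/31 (p = ((15 + 21) - 61)/31 = (36 - 61)*(1/31) = -25*1/31 = -25/31 ≈ -0.80645)
((37 - 1*(-34)) + p)² = ((37 - 1*(-34)) - 25/31)² = ((37 + 34) - 25/31)² = (71 - 25/31)² = (2176/31)² = 4734976/961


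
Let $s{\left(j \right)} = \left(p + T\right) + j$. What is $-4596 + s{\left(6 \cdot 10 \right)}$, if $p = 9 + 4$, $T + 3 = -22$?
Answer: $-4548$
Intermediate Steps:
$T = -25$ ($T = -3 - 22 = -25$)
$p = 13$
$s{\left(j \right)} = -12 + j$ ($s{\left(j \right)} = \left(13 - 25\right) + j = -12 + j$)
$-4596 + s{\left(6 \cdot 10 \right)} = -4596 + \left(-12 + 6 \cdot 10\right) = -4596 + \left(-12 + 60\right) = -4596 + 48 = -4548$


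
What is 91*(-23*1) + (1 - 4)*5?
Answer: -2108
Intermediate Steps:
91*(-23*1) + (1 - 4)*5 = 91*(-23) - 3*5 = -2093 - 15 = -2108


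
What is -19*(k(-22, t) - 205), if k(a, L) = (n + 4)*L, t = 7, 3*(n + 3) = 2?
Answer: 11020/3 ≈ 3673.3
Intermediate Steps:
n = -7/3 (n = -3 + (1/3)*2 = -3 + 2/3 = -7/3 ≈ -2.3333)
k(a, L) = 5*L/3 (k(a, L) = (-7/3 + 4)*L = 5*L/3)
-19*(k(-22, t) - 205) = -19*((5/3)*7 - 205) = -19*(35/3 - 205) = -19*(-580/3) = 11020/3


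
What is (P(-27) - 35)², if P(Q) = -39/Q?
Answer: 91204/81 ≈ 1126.0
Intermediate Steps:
(P(-27) - 35)² = (-39/(-27) - 35)² = (-39*(-1/27) - 35)² = (13/9 - 35)² = (-302/9)² = 91204/81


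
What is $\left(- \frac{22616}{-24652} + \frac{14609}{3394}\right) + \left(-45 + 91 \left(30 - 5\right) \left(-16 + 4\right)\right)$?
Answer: $- \frac{571872210647}{20917222} \approx -27340.0$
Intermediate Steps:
$\left(- \frac{22616}{-24652} + \frac{14609}{3394}\right) + \left(-45 + 91 \left(30 - 5\right) \left(-16 + 4\right)\right) = \left(\left(-22616\right) \left(- \frac{1}{24652}\right) + 14609 \cdot \frac{1}{3394}\right) + \left(-45 + 91 \cdot 25 \left(-12\right)\right) = \left(\frac{5654}{6163} + \frac{14609}{3394}\right) + \left(-45 + 91 \left(-300\right)\right) = \frac{109224943}{20917222} - 27345 = - \frac{571872210647}{20917222}$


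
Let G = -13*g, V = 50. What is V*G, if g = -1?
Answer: 650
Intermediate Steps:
G = 13 (G = -13*(-1) = 13)
V*G = 50*13 = 650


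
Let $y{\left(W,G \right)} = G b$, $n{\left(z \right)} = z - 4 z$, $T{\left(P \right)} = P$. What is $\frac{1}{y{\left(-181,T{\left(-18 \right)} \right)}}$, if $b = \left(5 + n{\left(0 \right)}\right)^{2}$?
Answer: $- \frac{1}{450} \approx -0.0022222$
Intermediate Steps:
$n{\left(z \right)} = - 3 z$
$b = 25$ ($b = \left(5 - 0\right)^{2} = \left(5 + 0\right)^{2} = 5^{2} = 25$)
$y{\left(W,G \right)} = 25 G$ ($y{\left(W,G \right)} = G 25 = 25 G$)
$\frac{1}{y{\left(-181,T{\left(-18 \right)} \right)}} = \frac{1}{25 \left(-18\right)} = \frac{1}{-450} = - \frac{1}{450}$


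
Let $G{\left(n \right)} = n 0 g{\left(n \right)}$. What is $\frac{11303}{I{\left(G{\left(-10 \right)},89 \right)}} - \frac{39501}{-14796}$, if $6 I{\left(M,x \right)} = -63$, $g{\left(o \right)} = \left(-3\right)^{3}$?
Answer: $- \frac{12357365}{11508} \approx -1073.8$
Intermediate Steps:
$g{\left(o \right)} = -27$
$G{\left(n \right)} = 0$ ($G{\left(n \right)} = n 0 \left(-27\right) = 0 \left(-27\right) = 0$)
$I{\left(M,x \right)} = - \frac{21}{2}$ ($I{\left(M,x \right)} = \frac{1}{6} \left(-63\right) = - \frac{21}{2}$)
$\frac{11303}{I{\left(G{\left(-10 \right)},89 \right)}} - \frac{39501}{-14796} = \frac{11303}{- \frac{21}{2}} - \frac{39501}{-14796} = 11303 \left(- \frac{2}{21}\right) - - \frac{1463}{548} = - \frac{22606}{21} + \frac{1463}{548} = - \frac{12357365}{11508}$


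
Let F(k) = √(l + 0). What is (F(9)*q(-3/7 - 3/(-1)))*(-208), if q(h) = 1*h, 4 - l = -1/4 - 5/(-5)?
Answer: -1872*√13/7 ≈ -964.23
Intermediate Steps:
l = 13/4 (l = 4 - (-1/4 - 5/(-5)) = 4 - (-1*¼ - 5*(-⅕)) = 4 - (-¼ + 1) = 4 - 1*¾ = 4 - ¾ = 13/4 ≈ 3.2500)
q(h) = h
F(k) = √13/2 (F(k) = √(13/4 + 0) = √(13/4) = √13/2)
(F(9)*q(-3/7 - 3/(-1)))*(-208) = ((√13/2)*(-3/7 - 3/(-1)))*(-208) = ((√13/2)*(-3*⅐ - 3*(-1)))*(-208) = ((√13/2)*(-3/7 + 3))*(-208) = ((√13/2)*(18/7))*(-208) = (9*√13/7)*(-208) = -1872*√13/7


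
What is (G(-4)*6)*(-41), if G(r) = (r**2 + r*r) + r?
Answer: -6888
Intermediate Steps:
G(r) = r + 2*r**2 (G(r) = (r**2 + r**2) + r = 2*r**2 + r = r + 2*r**2)
(G(-4)*6)*(-41) = (-4*(1 + 2*(-4))*6)*(-41) = (-4*(1 - 8)*6)*(-41) = (-4*(-7)*6)*(-41) = (28*6)*(-41) = 168*(-41) = -6888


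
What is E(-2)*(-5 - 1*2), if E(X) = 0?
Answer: 0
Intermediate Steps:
E(-2)*(-5 - 1*2) = 0*(-5 - 1*2) = 0*(-5 - 2) = 0*(-7) = 0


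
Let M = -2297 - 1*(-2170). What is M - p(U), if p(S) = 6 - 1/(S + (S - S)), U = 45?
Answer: -5984/45 ≈ -132.98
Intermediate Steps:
p(S) = 6 - 1/S (p(S) = 6 - 1/(S + 0) = 6 - 1/S)
M = -127 (M = -2297 + 2170 = -127)
M - p(U) = -127 - (6 - 1/45) = -127 - 1*269/45 = -127 - 269/45 = -5984/45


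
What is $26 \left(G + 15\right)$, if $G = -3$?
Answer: $312$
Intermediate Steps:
$26 \left(G + 15\right) = 26 \left(-3 + 15\right) = 26 \cdot 12 = 312$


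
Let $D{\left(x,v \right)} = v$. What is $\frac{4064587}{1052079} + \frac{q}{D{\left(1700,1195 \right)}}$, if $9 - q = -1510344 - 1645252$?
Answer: $\frac{664960586852}{251446881} \approx 2644.5$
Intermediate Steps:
$q = 3155605$ ($q = 9 - \left(-1510344 - 1645252\right) = 9 - -3155596 = 9 + 3155596 = 3155605$)
$\frac{4064587}{1052079} + \frac{q}{D{\left(1700,1195 \right)}} = \frac{4064587}{1052079} + \frac{3155605}{1195} = 4064587 \cdot \frac{1}{1052079} + 3155605 \cdot \frac{1}{1195} = \frac{4064587}{1052079} + \frac{631121}{239} = \frac{664960586852}{251446881}$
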